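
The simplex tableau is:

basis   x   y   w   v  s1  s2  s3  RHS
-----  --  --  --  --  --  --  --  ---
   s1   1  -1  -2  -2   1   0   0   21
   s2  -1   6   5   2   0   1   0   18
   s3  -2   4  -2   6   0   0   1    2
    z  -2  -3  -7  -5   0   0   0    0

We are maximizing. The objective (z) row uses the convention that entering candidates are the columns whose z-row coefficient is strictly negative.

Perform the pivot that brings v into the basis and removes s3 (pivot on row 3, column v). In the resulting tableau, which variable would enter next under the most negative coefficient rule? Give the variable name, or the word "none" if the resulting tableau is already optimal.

w

Pivot element 6. New z-row = old z-row − (-5)·(row 3/6).
Updated z-row coefficients: x: -11/3, y: 1/3, w: -26/3, v: 0, s1: 0, s2: 0, s3: 5/6.
The most negative is -26/3 in column w, so w would enter next.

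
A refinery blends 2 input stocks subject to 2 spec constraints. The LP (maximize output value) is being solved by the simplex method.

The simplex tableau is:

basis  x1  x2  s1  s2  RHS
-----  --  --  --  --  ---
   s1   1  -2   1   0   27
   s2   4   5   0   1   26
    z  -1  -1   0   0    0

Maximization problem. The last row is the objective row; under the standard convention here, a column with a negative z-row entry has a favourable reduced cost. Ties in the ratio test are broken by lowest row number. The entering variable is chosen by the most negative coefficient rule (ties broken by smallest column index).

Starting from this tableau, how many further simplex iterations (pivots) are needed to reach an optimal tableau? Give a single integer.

1

pivot: x1 in, s2 out → z = 13/2
No improving column remains; optimal.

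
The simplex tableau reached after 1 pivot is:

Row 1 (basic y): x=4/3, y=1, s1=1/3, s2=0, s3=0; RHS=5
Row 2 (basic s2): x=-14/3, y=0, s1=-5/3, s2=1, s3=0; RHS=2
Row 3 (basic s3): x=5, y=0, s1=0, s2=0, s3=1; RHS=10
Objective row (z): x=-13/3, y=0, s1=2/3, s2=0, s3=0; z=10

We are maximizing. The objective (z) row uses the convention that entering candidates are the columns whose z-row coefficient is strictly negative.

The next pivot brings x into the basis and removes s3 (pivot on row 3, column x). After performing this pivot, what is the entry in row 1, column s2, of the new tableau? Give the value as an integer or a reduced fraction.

Pivot element is row 3, column x: 5.
Normalize row 3: new (row 3, s2) = 0/5 = 0.
row 1 ← row 1 − (4/3)·(new row 3): 0 − (4/3)·0 = 0.

0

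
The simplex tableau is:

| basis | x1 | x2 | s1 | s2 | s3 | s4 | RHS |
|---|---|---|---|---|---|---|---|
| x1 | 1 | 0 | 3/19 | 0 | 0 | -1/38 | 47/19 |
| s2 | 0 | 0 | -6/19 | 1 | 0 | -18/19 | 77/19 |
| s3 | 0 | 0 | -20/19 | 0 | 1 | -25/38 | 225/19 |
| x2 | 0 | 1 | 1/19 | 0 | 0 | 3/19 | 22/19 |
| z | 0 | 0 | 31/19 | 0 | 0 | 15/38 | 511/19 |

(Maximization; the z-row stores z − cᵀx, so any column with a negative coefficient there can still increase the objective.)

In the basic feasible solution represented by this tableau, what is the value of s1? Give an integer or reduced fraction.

s1 is nonbasic (not in the basis column), so its value in the current BFS is 0.

0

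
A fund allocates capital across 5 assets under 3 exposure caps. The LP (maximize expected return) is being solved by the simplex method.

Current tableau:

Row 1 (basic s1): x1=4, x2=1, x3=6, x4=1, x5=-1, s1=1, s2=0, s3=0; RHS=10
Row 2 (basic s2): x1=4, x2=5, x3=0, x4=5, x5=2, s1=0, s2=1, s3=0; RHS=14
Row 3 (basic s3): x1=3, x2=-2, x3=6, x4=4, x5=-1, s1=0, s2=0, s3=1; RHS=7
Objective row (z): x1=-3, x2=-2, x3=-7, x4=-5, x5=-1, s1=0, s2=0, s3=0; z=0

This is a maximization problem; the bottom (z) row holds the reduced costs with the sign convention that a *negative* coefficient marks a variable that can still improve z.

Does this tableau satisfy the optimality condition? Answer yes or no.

no

Column x1 has objective-row coefficient -3, which is negative; an improving pivot exists, so not yet optimal.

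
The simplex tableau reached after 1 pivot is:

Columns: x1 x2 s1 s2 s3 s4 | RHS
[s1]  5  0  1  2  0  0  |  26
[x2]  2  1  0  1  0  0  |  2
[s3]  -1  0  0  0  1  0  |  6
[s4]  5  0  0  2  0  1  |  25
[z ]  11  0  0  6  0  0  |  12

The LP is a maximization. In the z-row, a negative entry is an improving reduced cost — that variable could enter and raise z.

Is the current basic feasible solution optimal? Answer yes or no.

No objective-row coefficient is strictly negative, so no entering variable exists; the tableau is optimal.

yes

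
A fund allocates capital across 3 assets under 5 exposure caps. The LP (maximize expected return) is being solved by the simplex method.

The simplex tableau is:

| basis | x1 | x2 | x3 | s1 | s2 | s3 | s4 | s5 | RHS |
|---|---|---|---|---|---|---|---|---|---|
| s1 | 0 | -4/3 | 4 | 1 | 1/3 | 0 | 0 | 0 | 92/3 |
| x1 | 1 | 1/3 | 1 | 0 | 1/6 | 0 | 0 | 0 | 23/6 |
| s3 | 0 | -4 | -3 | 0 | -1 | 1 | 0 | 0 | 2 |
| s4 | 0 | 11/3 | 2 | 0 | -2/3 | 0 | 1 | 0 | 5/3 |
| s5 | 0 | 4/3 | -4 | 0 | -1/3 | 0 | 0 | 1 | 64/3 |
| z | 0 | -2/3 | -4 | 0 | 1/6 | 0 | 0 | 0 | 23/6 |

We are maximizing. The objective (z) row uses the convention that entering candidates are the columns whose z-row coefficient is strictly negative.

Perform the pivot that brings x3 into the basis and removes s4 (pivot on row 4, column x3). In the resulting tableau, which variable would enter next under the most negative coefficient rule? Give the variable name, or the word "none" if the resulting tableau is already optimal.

s2

Pivot element 2. New z-row = old z-row − (-4)·(row 4/2).
Updated z-row coefficients: x1: 0, x2: 20/3, x3: 0, s1: 0, s2: -7/6, s3: 0, s4: 2, s5: 0.
The most negative is -7/6 in column s2, so s2 would enter next.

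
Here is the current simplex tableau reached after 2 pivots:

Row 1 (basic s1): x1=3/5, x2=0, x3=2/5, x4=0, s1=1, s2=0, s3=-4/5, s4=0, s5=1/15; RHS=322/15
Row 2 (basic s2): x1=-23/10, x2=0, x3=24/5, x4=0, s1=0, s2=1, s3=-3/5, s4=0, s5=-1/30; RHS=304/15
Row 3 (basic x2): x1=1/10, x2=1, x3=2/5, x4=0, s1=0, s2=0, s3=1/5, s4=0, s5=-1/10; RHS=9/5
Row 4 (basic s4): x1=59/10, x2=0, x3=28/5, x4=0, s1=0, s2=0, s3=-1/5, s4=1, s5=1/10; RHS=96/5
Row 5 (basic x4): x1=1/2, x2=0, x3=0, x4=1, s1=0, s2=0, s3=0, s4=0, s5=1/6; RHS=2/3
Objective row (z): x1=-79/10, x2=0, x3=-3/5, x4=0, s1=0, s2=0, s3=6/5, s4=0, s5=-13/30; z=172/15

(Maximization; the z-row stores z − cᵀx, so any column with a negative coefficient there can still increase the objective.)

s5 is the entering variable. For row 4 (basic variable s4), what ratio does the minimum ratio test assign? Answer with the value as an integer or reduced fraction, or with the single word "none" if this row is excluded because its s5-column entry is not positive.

Ratio = RHS / (s5 entry) = (96/5) / (1/10) = 192.

192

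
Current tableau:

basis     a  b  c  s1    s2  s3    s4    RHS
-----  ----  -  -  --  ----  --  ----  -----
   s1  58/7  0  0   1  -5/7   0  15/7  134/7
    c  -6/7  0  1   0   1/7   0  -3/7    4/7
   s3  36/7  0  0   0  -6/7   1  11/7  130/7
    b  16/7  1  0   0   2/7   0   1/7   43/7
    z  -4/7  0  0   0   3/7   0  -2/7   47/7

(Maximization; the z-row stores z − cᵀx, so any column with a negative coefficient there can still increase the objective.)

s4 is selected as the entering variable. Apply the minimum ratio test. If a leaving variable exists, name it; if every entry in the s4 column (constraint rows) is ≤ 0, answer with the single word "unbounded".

s1

Ratios: row 1 (s1): (134/7)/(15/7) = 134/15; row 2 (c): entry -3/7 ≤ 0, skip; row 3 (s3): (130/7)/(11/7) = 130/11; row 4 (b): (43/7)/(1/7) = 43.
Minimum ratio is in the s1 row, so s1 leaves.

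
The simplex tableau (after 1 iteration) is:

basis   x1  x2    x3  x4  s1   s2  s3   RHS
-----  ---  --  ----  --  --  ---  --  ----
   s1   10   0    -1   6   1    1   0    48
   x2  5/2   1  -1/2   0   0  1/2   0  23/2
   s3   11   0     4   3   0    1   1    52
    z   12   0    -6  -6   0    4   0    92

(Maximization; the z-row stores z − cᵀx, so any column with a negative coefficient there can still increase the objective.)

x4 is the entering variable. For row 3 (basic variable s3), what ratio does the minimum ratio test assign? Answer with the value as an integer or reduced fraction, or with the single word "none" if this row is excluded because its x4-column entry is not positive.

52/3

Ratio = RHS / (x4 entry) = 52 / 3 = 52/3.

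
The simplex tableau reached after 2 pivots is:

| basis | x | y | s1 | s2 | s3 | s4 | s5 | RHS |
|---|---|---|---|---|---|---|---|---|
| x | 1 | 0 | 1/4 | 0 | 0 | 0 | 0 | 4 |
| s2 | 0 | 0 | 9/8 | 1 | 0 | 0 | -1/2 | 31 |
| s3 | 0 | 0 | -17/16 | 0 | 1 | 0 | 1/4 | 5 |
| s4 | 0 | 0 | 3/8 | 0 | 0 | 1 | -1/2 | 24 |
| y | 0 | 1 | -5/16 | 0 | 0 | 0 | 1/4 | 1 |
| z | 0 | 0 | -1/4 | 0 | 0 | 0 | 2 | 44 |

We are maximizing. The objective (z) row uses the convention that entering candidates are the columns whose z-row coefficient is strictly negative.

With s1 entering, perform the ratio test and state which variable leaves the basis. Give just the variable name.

x

Ratios: row 1 (x): 4/(1/4) = 16; row 2 (s2): 31/(9/8) = 248/9; row 3 (s3): entry -17/16 ≤ 0, skip; row 4 (s4): 24/(3/8) = 64; row 5 (y): entry -5/16 ≤ 0, skip.
Minimum ratio 16 is in the x row, so x leaves.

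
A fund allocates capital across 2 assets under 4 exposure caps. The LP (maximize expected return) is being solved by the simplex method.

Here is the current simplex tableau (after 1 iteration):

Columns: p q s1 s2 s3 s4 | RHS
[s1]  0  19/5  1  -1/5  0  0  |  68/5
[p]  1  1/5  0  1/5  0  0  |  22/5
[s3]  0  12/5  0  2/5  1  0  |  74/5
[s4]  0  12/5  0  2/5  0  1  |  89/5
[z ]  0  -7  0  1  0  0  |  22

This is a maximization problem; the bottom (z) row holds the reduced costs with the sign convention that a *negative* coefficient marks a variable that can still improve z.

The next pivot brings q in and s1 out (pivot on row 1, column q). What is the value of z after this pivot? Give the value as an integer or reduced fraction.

Minimum ratio for q: (68/5)/(19/5) = 68/19.
z changes by −(z-row coeff of q)·ratio = −(-7)·(68/19) = 476/19.
New z = 22 + (476/19) = 894/19.

894/19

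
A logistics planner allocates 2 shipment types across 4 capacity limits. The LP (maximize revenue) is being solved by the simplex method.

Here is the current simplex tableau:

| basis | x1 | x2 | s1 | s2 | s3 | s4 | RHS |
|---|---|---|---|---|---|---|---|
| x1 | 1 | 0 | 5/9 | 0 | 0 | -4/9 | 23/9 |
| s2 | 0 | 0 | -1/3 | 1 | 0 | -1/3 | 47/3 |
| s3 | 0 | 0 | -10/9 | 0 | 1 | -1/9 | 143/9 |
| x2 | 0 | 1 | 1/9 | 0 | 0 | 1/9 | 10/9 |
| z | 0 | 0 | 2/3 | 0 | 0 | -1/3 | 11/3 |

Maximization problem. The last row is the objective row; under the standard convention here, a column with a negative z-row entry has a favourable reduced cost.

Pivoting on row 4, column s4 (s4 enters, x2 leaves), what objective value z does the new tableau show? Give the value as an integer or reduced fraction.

7

Minimum ratio for s4: (10/9)/(1/9) = 10.
z changes by −(z-row coeff of s4)·ratio = −(-1/3)·10 = 10/3.
New z = 11/3 + (10/3) = 7.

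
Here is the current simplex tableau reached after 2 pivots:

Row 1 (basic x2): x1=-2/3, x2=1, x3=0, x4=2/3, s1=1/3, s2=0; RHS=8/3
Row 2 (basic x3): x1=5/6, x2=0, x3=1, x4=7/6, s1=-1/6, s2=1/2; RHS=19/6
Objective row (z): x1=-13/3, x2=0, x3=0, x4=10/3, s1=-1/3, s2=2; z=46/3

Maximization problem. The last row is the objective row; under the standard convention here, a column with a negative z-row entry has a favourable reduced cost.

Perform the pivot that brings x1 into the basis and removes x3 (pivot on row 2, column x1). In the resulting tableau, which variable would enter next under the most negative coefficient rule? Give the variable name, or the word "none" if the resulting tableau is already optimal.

s1

Pivot element 5/6. New z-row = old z-row − (-13/3)·(row 2/(5/6)).
Updated z-row coefficients: x1: 0, x2: 0, x3: 26/5, x4: 47/5, s1: -6/5, s2: 23/5.
The most negative is -6/5 in column s1, so s1 would enter next.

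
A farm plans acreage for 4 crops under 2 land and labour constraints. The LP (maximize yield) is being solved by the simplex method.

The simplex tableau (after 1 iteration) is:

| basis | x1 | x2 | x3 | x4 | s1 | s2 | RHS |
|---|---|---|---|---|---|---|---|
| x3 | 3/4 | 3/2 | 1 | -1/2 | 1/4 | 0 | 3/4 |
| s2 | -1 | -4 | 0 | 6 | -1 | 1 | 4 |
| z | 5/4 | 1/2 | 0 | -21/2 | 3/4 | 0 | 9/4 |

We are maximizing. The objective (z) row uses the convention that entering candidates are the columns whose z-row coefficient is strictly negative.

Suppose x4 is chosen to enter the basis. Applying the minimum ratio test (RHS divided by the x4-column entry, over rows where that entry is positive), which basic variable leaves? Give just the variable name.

s2

Ratios: row 1 (x3): entry -1/2 ≤ 0, skip; row 2 (s2): 4/6 = 2/3.
Minimum ratio 2/3 is in the s2 row, so s2 leaves.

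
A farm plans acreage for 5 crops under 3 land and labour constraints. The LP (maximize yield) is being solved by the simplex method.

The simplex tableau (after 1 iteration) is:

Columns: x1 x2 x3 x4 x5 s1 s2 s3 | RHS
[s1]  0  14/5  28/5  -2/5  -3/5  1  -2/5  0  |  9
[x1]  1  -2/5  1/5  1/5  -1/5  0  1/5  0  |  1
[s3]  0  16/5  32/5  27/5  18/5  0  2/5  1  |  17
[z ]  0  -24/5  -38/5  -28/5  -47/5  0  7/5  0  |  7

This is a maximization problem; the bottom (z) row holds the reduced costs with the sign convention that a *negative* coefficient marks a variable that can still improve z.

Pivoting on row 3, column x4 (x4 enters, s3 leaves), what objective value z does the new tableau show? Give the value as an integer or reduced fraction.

665/27

Minimum ratio for x4: 17/(27/5) = 85/27.
z changes by −(z-row coeff of x4)·ratio = −(-28/5)·(85/27) = 476/27.
New z = 7 + (476/27) = 665/27.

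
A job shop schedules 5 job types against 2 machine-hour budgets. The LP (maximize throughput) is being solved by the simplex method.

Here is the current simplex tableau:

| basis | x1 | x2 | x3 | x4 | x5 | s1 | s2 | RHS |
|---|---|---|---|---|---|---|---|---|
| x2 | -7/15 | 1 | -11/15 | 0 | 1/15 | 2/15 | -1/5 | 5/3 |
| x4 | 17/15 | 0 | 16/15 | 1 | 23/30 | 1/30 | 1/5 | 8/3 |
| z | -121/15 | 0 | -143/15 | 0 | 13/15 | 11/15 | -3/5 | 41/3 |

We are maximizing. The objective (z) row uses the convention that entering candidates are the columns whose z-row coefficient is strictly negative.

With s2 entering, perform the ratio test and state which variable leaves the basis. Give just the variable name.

x4

Ratios: row 1 (x2): entry -1/5 ≤ 0, skip; row 2 (x4): (8/3)/(1/5) = 40/3.
Minimum ratio 40/3 is in the x4 row, so x4 leaves.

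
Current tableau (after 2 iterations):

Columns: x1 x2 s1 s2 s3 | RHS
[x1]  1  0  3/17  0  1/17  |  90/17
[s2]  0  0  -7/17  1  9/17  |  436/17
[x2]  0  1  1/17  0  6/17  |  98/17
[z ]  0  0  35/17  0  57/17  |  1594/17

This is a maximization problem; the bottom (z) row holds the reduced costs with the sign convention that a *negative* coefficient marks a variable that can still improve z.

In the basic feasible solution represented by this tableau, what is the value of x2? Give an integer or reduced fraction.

x2 is basic (row 3); its value is the RHS of that row: 98/17.

98/17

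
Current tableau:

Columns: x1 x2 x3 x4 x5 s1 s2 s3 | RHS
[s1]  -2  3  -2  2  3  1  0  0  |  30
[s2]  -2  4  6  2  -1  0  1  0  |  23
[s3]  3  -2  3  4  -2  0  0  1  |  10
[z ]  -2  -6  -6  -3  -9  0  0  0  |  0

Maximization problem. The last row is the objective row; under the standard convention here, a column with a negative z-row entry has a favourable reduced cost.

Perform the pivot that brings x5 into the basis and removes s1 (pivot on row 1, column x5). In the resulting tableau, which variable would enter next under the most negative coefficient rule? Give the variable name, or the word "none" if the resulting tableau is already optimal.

Pivot element 3. New z-row = old z-row − (-9)·(row 1/3).
Updated z-row coefficients: x1: -8, x2: 3, x3: -12, x4: 3, x5: 0, s1: 3, s2: 0, s3: 0.
The most negative is -12 in column x3, so x3 would enter next.

x3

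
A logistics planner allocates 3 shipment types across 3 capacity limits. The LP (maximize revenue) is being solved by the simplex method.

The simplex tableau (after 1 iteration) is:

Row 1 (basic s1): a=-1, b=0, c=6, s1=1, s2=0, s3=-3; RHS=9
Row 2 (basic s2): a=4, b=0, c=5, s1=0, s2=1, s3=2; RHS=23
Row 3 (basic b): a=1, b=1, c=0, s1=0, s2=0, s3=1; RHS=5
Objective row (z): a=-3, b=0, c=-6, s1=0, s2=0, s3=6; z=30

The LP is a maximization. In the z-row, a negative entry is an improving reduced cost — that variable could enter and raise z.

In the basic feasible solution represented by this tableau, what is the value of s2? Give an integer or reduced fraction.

23

s2 is basic (row 2); its value is the RHS of that row: 23.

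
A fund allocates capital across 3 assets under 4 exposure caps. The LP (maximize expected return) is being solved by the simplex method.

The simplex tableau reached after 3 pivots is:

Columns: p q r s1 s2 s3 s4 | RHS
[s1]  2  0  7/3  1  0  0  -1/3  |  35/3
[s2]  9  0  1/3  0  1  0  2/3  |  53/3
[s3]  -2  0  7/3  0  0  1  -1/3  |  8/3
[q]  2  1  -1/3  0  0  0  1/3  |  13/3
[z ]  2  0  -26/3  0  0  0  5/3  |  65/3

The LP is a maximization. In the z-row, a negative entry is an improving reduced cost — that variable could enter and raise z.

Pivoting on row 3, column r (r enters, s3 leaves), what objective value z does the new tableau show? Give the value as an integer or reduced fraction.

221/7

Minimum ratio for r: (8/3)/(7/3) = 8/7.
z changes by −(z-row coeff of r)·ratio = −(-26/3)·(8/7) = 208/21.
New z = 65/3 + (208/21) = 221/7.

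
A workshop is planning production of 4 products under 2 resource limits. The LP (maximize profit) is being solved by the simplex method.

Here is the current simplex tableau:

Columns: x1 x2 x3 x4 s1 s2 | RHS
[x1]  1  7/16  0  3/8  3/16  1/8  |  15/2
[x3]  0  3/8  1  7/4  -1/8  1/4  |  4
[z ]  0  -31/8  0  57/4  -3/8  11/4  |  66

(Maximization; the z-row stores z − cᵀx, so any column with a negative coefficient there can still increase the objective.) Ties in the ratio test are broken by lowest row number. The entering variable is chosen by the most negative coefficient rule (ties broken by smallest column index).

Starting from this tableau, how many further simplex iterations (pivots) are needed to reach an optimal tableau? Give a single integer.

pivot: x2 in, x3 out → z = 322/3
pivot: s1 in, x1 out → z = 243/2
No improving column remains; optimal.

2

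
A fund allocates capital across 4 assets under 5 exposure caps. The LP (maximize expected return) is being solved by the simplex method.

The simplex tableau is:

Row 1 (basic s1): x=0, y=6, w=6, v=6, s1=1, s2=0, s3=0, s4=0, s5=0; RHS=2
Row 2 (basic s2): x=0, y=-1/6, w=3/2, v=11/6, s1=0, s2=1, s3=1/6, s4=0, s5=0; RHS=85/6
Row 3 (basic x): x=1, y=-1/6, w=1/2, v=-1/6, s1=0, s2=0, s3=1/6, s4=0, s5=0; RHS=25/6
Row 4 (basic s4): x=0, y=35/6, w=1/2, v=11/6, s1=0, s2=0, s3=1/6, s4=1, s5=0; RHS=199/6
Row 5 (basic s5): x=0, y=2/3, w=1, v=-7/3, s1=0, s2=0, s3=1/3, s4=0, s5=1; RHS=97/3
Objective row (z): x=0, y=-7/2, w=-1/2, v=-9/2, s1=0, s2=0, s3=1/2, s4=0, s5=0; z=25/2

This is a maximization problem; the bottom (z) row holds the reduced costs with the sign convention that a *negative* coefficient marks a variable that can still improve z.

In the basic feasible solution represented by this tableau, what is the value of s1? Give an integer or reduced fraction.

2

s1 is basic (row 1); its value is the RHS of that row: 2.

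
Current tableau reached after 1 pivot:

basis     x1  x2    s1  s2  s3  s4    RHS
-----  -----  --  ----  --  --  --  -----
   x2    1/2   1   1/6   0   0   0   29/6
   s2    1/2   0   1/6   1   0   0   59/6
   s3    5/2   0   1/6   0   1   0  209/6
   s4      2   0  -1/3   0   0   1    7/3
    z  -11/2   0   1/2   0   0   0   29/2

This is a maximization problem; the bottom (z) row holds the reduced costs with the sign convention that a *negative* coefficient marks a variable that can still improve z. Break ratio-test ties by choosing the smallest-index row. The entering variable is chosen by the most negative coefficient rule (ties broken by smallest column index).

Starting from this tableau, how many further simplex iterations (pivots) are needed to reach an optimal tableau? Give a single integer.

pivot: x1 in, s4 out → z = 251/12
pivot: s1 in, x2 out → z = 28
No improving column remains; optimal.

2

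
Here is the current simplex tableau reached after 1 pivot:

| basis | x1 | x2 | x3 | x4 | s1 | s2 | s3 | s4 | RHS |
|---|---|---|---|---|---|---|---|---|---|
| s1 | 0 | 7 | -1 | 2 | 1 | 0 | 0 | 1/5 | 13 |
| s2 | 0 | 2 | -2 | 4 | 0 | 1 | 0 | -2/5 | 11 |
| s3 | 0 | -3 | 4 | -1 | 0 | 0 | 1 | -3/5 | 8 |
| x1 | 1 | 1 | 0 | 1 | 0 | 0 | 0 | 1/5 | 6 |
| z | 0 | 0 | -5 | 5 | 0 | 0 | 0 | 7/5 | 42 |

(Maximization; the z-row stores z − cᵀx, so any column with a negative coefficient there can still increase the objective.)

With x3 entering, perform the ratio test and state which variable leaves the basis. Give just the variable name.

s3

Ratios: row 1 (s1): entry -1 ≤ 0, skip; row 2 (s2): entry -2 ≤ 0, skip; row 3 (s3): 8/4 = 2; row 4 (x1): entry 0 ≤ 0, skip.
Minimum ratio 2 is in the s3 row, so s3 leaves.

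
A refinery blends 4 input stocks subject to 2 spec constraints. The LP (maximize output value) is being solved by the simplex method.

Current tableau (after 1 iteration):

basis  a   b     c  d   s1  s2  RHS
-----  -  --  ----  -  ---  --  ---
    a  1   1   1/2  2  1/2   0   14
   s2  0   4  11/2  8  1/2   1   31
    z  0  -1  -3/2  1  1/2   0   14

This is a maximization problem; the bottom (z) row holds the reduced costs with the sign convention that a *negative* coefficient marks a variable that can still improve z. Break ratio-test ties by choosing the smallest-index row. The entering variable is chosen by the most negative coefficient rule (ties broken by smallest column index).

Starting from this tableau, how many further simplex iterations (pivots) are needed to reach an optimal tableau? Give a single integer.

1

pivot: c in, s2 out → z = 247/11
No improving column remains; optimal.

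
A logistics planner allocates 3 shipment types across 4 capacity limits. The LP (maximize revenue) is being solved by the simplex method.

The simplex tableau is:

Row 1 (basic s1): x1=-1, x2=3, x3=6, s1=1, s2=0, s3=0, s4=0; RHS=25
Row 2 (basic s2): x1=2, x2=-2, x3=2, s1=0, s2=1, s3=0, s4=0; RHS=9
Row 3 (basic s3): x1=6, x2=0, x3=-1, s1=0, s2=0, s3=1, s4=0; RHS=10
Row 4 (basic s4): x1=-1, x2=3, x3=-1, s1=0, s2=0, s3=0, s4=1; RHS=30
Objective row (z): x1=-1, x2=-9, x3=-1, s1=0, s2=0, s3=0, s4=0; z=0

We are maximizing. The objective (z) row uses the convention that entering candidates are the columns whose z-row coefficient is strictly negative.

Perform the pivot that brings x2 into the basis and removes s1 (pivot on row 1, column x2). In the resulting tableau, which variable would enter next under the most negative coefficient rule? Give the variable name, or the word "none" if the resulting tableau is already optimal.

Pivot element 3. New z-row = old z-row − (-9)·(row 1/3).
Updated z-row coefficients: x1: -4, x2: 0, x3: 17, s1: 3, s2: 0, s3: 0, s4: 0.
The most negative is -4 in column x1, so x1 would enter next.

x1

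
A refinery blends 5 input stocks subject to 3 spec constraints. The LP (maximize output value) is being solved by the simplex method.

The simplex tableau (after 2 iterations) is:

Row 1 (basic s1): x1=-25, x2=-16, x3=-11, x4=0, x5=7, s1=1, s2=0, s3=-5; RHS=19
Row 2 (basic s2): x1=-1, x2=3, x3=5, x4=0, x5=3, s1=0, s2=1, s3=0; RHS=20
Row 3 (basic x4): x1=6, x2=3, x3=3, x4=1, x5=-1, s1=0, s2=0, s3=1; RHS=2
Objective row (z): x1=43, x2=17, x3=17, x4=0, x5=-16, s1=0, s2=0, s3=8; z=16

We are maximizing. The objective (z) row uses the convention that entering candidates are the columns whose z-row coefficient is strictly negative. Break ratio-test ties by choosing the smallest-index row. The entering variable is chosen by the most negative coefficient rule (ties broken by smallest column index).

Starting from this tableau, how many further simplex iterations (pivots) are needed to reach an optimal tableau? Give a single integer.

2

pivot: x5 in, s1 out → z = 416/7
pivot: x2 in, s2 out → z = 5725/69
No improving column remains; optimal.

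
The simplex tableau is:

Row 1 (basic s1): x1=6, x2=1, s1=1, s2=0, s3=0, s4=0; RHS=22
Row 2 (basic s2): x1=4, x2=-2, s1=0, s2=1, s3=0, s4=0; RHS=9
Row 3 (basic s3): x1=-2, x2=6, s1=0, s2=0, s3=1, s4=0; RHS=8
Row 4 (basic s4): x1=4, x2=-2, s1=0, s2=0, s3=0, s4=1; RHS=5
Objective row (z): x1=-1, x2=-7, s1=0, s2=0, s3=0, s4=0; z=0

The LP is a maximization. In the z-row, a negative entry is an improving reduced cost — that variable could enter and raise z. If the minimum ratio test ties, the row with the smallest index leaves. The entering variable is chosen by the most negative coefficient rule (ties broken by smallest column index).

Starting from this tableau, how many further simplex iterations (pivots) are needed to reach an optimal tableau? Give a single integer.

2

pivot: x2 in, s3 out → z = 28/3
pivot: x1 in, s4 out → z = 17
No improving column remains; optimal.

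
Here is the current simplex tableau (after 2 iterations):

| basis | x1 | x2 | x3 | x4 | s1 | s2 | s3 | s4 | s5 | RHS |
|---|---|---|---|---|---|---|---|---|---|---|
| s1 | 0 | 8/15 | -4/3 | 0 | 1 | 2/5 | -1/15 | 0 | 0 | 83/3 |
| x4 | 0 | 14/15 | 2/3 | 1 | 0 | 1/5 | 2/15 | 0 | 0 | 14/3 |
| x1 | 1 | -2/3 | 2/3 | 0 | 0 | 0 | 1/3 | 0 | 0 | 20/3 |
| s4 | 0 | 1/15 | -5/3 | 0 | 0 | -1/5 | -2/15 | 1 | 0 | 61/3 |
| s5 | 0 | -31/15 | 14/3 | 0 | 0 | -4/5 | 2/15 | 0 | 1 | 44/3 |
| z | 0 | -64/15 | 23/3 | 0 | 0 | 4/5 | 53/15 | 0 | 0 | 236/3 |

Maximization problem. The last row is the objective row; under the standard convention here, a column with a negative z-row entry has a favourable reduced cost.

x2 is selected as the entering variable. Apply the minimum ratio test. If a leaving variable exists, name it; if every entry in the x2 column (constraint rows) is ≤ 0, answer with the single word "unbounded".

x4

Ratios: row 1 (s1): (83/3)/(8/15) = 415/8; row 2 (x4): (14/3)/(14/15) = 5; row 3 (x1): entry -2/3 ≤ 0, skip; row 4 (s4): (61/3)/(1/15) = 305; row 5 (s5): entry -31/15 ≤ 0, skip.
Minimum ratio is in the x4 row, so x4 leaves.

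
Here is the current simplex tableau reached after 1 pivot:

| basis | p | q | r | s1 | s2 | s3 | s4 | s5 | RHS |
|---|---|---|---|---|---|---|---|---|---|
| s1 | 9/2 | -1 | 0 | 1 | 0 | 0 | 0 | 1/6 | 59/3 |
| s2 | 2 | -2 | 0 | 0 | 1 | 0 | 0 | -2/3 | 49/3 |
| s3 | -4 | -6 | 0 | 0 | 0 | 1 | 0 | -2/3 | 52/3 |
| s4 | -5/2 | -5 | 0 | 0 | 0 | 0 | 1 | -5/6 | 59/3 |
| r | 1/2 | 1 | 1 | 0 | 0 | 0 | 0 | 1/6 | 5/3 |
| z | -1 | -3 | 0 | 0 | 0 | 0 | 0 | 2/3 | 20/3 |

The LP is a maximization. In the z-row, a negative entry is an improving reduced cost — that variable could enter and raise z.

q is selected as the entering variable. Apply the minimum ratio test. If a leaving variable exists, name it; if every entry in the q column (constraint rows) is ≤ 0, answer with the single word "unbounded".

Ratios: row 1 (s1): entry -1 ≤ 0, skip; row 2 (s2): entry -2 ≤ 0, skip; row 3 (s3): entry -6 ≤ 0, skip; row 4 (s4): entry -5 ≤ 0, skip; row 5 (r): (5/3)/1 = 5/3.
Minimum ratio is in the r row, so r leaves.

r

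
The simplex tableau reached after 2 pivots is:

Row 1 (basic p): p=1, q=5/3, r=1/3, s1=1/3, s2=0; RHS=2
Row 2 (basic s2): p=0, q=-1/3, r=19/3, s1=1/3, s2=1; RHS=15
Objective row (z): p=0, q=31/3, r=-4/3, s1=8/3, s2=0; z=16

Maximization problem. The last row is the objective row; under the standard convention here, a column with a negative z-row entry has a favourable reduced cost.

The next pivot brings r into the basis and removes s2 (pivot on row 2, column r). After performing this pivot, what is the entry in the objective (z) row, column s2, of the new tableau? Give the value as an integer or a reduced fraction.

4/19

Pivot element is row 2, column r: 19/3.
Normalize row 2: new (row 2, s2) = 1/(19/3) = 3/19.
z-row ← z-row − (-4/3)·(new row 2): 0 − (-4/3)·(3/19) = 4/19.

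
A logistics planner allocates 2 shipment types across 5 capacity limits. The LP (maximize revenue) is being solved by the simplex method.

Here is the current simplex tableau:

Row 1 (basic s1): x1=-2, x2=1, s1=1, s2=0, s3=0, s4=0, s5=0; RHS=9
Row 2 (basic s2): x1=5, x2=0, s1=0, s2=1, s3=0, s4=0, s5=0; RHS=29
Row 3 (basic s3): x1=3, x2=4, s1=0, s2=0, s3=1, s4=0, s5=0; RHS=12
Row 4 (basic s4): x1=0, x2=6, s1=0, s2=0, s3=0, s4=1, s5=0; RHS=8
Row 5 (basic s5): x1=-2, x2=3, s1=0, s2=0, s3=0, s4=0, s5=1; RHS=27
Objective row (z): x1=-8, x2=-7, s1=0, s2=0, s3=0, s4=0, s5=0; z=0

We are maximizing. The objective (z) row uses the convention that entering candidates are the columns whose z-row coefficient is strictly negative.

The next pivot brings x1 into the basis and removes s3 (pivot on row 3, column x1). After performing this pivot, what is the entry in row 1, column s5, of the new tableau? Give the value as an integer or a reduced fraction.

Pivot element is row 3, column x1: 3.
Normalize row 3: new (row 3, s5) = 0/3 = 0.
row 1 ← row 1 − (-2)·(new row 3): 0 − (-2)·0 = 0.

0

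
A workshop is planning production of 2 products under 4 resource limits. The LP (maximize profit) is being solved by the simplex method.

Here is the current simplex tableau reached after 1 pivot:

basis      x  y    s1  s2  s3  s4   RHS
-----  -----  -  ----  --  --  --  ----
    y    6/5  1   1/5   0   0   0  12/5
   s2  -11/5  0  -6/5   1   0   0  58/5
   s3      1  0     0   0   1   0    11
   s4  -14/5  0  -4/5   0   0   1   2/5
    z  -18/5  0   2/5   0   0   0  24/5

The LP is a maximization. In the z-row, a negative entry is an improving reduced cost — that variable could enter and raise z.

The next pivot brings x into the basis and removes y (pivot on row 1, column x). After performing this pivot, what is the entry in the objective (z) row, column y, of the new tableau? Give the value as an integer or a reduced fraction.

Pivot element is row 1, column x: 6/5.
Normalize row 1: new (row 1, y) = 1/(6/5) = 5/6.
z-row ← z-row − (-18/5)·(new row 1): 0 − (-18/5)·(5/6) = 3.

3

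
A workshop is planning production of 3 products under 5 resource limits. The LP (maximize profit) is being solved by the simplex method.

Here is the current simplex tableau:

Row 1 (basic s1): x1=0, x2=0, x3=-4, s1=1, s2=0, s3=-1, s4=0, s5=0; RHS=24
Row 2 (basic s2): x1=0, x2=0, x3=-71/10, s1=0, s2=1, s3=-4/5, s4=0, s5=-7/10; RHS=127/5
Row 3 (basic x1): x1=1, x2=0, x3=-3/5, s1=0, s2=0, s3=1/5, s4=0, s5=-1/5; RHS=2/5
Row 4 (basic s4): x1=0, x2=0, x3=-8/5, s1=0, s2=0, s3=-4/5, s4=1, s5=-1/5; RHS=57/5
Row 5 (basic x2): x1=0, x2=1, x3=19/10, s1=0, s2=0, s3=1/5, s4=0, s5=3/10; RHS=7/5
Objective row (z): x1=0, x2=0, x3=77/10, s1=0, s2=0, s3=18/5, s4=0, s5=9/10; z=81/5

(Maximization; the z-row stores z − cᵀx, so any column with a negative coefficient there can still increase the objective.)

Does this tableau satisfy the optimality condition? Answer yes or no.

yes

No objective-row coefficient is strictly negative, so no entering variable exists; the tableau is optimal.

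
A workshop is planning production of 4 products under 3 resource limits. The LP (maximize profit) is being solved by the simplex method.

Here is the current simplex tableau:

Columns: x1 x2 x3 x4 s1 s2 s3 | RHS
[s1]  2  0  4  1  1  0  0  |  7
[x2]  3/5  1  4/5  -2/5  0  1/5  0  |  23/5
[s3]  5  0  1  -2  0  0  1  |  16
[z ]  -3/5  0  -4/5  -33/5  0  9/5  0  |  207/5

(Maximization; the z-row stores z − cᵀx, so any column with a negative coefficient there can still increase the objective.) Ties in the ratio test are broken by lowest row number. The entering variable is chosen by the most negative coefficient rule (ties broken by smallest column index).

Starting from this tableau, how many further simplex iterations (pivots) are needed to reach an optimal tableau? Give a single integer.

1

pivot: x4 in, s1 out → z = 438/5
No improving column remains; optimal.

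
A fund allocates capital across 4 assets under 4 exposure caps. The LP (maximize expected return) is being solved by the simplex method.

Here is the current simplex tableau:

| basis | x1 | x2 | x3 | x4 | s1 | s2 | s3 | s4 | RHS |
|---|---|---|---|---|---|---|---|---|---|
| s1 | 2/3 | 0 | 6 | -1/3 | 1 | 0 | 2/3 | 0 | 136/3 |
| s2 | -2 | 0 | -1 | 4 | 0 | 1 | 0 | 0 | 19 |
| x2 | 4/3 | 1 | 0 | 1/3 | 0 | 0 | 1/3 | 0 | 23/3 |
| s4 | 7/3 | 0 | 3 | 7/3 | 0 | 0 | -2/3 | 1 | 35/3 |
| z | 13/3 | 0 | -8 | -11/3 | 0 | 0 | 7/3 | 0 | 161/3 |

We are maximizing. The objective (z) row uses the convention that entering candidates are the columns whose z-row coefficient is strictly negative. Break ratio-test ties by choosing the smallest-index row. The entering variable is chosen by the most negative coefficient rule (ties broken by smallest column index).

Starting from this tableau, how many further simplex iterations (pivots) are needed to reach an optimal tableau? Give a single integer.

1

pivot: x3 in, s4 out → z = 763/9
No improving column remains; optimal.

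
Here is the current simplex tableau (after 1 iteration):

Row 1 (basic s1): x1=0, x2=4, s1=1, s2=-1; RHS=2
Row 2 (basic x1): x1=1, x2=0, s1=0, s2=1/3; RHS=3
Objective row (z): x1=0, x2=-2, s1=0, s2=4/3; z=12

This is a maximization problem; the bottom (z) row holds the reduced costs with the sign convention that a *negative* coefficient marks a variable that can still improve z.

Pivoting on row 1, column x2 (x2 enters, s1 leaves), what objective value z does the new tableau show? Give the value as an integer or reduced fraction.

Minimum ratio for x2: 2/4 = 1/2.
z changes by −(z-row coeff of x2)·ratio = −(-2)·(1/2) = 1.
New z = 12 + 1 = 13.

13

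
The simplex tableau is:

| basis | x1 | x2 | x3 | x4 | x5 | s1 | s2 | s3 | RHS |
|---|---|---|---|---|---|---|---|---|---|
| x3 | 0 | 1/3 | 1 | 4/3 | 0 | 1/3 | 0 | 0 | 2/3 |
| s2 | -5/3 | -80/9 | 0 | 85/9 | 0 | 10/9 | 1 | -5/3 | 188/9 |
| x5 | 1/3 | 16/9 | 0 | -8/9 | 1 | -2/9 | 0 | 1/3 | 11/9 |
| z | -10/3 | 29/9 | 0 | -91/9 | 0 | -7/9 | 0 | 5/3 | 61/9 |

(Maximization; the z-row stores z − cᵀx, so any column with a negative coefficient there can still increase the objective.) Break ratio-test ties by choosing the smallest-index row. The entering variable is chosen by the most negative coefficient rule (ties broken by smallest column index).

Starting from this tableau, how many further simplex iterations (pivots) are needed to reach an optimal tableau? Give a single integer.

pivot: x4 in, x3 out → z = 71/6
pivot: x1 in, x5 out → z = 57/2
No improving column remains; optimal.

2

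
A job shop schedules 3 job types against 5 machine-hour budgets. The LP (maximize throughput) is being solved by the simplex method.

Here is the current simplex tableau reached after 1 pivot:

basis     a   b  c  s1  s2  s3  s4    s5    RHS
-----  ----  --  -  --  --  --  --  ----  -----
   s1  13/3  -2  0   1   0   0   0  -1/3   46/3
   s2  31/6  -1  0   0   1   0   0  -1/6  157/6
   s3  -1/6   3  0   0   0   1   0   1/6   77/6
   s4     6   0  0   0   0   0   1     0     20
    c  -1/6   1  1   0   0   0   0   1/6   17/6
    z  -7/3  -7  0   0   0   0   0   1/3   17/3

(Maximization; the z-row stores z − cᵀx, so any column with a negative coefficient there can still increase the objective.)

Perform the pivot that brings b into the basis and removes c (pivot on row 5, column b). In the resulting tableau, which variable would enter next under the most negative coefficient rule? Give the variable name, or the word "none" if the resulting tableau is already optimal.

a

Pivot element 1. New z-row = old z-row − (-7)·(row 5/1).
Updated z-row coefficients: a: -7/2, b: 0, c: 7, s1: 0, s2: 0, s3: 0, s4: 0, s5: 3/2.
The most negative is -7/2 in column a, so a would enter next.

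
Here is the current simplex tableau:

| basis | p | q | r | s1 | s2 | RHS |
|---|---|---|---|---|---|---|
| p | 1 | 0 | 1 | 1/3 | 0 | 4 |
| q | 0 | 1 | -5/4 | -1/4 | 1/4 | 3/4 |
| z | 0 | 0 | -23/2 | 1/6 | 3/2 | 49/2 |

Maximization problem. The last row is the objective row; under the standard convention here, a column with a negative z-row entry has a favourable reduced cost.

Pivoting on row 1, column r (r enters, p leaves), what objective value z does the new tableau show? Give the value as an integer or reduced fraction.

141/2

Minimum ratio for r: 4/1 = 4.
z changes by −(z-row coeff of r)·ratio = −(-23/2)·4 = 46.
New z = 49/2 + 46 = 141/2.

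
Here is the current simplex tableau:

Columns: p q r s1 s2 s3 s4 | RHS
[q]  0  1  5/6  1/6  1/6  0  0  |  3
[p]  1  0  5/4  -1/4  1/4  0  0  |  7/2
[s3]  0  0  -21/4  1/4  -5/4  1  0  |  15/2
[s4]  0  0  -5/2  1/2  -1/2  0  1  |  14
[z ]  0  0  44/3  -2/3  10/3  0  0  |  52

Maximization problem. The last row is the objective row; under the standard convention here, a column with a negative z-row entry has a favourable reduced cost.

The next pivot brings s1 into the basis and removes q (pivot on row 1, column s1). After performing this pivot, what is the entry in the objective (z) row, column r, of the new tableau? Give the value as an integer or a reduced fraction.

Pivot element is row 1, column s1: 1/6.
Normalize row 1: new (row 1, r) = (5/6)/(1/6) = 5.
z-row ← z-row − (-2/3)·(new row 1): 44/3 − (-2/3)·5 = 18.

18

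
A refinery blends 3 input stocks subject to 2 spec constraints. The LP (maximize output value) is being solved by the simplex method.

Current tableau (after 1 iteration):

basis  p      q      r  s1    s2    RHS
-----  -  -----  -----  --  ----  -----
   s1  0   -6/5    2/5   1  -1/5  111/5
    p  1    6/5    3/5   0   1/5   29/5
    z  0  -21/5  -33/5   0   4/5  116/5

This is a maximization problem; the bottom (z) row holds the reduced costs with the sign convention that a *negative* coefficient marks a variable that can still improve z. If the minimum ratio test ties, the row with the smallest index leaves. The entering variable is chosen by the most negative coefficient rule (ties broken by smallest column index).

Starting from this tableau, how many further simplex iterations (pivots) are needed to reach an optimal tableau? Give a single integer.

1

pivot: r in, p out → z = 87
No improving column remains; optimal.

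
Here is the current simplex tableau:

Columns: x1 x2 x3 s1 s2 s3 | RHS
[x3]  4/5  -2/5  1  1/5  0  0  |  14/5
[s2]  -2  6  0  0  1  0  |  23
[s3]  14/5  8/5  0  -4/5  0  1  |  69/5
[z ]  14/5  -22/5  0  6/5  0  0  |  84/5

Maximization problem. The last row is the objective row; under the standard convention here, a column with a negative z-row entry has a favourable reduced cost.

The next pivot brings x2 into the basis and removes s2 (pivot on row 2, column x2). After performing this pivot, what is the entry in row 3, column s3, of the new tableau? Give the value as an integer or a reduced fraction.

1

Pivot element is row 2, column x2: 6.
Normalize row 2: new (row 2, s3) = 0/6 = 0.
row 3 ← row 3 − (8/5)·(new row 2): 1 − (8/5)·0 = 1.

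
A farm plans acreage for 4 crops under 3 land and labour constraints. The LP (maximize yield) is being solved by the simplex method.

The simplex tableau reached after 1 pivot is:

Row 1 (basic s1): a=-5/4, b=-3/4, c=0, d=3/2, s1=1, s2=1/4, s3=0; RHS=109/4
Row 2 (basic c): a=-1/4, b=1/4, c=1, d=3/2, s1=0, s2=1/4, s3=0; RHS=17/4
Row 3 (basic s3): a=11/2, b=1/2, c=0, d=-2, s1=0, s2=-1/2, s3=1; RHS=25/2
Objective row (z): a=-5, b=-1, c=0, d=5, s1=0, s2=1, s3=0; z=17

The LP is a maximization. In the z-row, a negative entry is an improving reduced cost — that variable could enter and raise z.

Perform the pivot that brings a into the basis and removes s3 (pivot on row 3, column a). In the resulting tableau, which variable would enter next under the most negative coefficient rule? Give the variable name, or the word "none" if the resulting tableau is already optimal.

Pivot element 11/2. New z-row = old z-row − (-5)·(row 3/(11/2)).
Updated z-row coefficients: a: 0, b: -6/11, c: 0, d: 35/11, s1: 0, s2: 6/11, s3: 10/11.
The most negative is -6/11 in column b, so b would enter next.

b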